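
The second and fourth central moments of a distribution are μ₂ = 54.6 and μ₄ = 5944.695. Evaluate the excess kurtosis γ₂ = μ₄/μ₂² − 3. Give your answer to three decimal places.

-1.006

μ₂² = 54.6² = 2981.16000
μ₄/μ₂² = 5944.695 / 2981.16000 = 1.99409
γ₂ = 1.99409 − 3 ≈ -1.006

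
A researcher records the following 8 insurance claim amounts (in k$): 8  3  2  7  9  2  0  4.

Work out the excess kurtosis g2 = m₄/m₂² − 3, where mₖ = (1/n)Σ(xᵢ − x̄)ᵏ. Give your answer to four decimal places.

x̄ = 4.3750
Σ(xᵢ − x̄)² = 73.8750 ⇒ m₂ = 9.23438
Σ(xᵢ − x̄)⁴ = 1111.3066 ⇒ m₄ = 138.91333
m₂² = 85.27368
g2 = m₄/m₂² − 3 = 1.62903 − 3 ≈ -1.3710

-1.3710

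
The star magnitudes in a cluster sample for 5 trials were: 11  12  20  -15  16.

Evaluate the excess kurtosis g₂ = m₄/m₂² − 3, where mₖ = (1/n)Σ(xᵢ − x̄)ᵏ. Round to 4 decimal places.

x̄ = 8.8000
Σ(xᵢ − x̄)² = 758.8000 ⇒ m₂ = 151.76000
Σ(xᵢ − x̄)⁴ = 339405.1360 ⇒ m₄ = 67881.02720
m₂² = 23031.09760
g₂ = m₄/m₂² − 3 = 2.94736 − 3 ≈ -0.0526

-0.0526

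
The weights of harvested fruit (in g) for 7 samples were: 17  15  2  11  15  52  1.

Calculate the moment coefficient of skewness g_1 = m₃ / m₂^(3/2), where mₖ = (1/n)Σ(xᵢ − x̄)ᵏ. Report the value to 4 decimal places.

1.4398

x̄ = (17 + 15 + 2 + 11 + 15 + 52 + 1) / 7 = 16.1429
deviations (xᵢ − x̄): 0.8571, -1.1429, -14.1429, -5.1429, -1.1429, 35.8571, -15.1429
Σ(xᵢ − x̄)² = 1744.8571 ⇒ m₂ = 1744.8571/7 = 249.26531
Σ(xᵢ − x̄)³ = 39663.1837 ⇒ m₃ = 39663.1837/7 = 5666.16910
m₂^(3/2) = 249.26531^(1.5) = 3935.43509
g_1 = m₃ / m₂^(3/2) = 5666.16910 / 3935.43509 ≈ 1.4398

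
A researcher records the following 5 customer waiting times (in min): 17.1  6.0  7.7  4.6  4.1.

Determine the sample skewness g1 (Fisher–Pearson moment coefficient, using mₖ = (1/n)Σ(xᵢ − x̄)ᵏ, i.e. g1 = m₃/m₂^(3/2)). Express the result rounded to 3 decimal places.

1.257

x̄ = (17.1 + 6.0 + 7.7 + 4.6 + 4.1) / 5 = 7.9000
deviations (xᵢ − x̄): 9.2000, -1.9000, -0.2000, -3.3000, -3.8000
Σ(xᵢ − x̄)² = 113.6200 ⇒ m₂ = 113.6200/5 = 22.72400
Σ(xᵢ − x̄)³ = 681.0120 ⇒ m₃ = 681.0120/5 = 136.20240
m₂^(3/2) = 22.72400^(1.5) = 108.32462
g1 = m₃ / m₂^(3/2) = 136.20240 / 108.32462 ≈ 1.257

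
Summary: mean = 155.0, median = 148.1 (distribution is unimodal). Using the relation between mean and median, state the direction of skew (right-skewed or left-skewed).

mean − median = 155.0 − 148.1 = 6.9
mean > median ⇒ the longer tail is on the right ⇒ right-skewed (positively skewed).

right-skewed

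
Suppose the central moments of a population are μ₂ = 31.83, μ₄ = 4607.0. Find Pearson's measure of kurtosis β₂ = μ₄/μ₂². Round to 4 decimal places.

4.5472

μ₂² = 31.83² = 1013.14890
μ₄/μ₂² = 4607.0 / 1013.14890 = 4.54721
β₂ ≈ 4.5472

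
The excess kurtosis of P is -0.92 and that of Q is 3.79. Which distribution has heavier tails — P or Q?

Higher excess kurtosis ⇒ heavier tails relative to the normal distribution.
-0.92 vs 3.79: the larger is 3.79, so Q has heavier tails. (Q is leptokurtic — heavier-than-normal tails; the other is platykurtic.)

Q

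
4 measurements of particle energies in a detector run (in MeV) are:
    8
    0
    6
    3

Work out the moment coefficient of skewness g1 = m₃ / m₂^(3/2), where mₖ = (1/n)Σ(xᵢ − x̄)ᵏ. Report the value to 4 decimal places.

-0.1852

x̄ = (8 + 0 + 6 + 3) / 4 = 4.2500
deviations (xᵢ − x̄): 3.7500, -4.2500, 1.7500, -1.2500
Σ(xᵢ − x̄)² = 36.7500 ⇒ m₂ = 36.7500/4 = 9.18750
Σ(xᵢ − x̄)³ = -20.6250 ⇒ m₃ = -20.6250/4 = -5.15625
m₂^(3/2) = 9.18750^(1.5) = 27.84813
g1 = m₃ / m₂^(3/2) = -5.15625 / 27.84813 ≈ -0.1852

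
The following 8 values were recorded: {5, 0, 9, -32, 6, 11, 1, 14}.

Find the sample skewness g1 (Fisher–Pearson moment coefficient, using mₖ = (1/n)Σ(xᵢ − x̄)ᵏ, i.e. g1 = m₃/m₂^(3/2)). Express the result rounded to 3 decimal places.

x̄ = (5 + 0 + 9 - 32 + 6 + 11 + 1 + 14) / 8 = 1.7500
deviations (xᵢ − x̄): 3.2500, -1.7500, 7.2500, -33.7500, 4.2500, 9.2500, -0.7500, 12.2500
Σ(xᵢ − x̄)² = 1459.5000 ⇒ m₂ = 1459.5000/8 = 182.43750
Σ(xᵢ − x̄)³ = -35327.2500 ⇒ m₃ = -35327.2500/8 = -4415.90625
m₂^(3/2) = 182.43750^(1.5) = 2464.17285
g1 = m₃ / m₂^(3/2) = -4415.90625 / 2464.17285 ≈ -1.792

-1.792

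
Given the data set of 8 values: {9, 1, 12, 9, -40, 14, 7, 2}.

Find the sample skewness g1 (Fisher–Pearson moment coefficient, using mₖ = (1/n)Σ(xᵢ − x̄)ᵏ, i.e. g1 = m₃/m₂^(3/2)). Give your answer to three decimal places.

x̄ = (9 + 1 + 12 + 9 - 40 + 14 + 7 + 2) / 8 = 1.7500
deviations (xᵢ − x̄): 7.2500, -0.7500, 10.2500, 7.2500, -41.7500, 12.2500, 5.2500, 0.2500
Σ(xᵢ − x̄)² = 2131.5000 ⇒ m₂ = 2131.5000/8 = 266.43750
Σ(xᵢ − x̄)³ = -68951.2500 ⇒ m₃ = -68951.2500/8 = -8618.90625
m₂^(3/2) = 266.43750^(1.5) = 4349.03622
g1 = m₃ / m₂^(3/2) = -8618.90625 / 4349.03622 ≈ -1.982

-1.982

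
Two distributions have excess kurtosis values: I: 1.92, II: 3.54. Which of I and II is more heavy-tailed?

Higher excess kurtosis ⇒ heavier tails relative to the normal distribution.
1.92 vs 3.54: the larger is 3.54, so II has heavier tails.

II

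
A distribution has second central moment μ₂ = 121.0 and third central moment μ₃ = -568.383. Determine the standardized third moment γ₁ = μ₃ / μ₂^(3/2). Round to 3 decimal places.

σ = √μ₂ = √121.0 = 11.00000
σ³ = μ₂^(3/2) = 1331.00000
γ₁ = μ₃/σ³ = -568.383 / 1331.00000 ≈ -0.427

-0.427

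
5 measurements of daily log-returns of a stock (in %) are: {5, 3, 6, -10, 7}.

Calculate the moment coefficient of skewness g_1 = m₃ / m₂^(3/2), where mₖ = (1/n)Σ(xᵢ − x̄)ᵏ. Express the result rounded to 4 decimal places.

-1.3389

x̄ = (5 + 3 + 6 - 10 + 7) / 5 = 2.2000
deviations (xᵢ − x̄): 2.8000, 0.8000, 3.8000, -12.2000, 4.8000
Σ(xᵢ − x̄)² = 194.8000 ⇒ m₂ = 194.8000/5 = 38.96000
Σ(xᵢ − x̄)³ = -1627.9200 ⇒ m₃ = -1627.9200/5 = -325.58400
m₂^(3/2) = 38.96000^(1.5) = 243.18032
g_1 = m₃ / m₂^(3/2) = -325.58400 / 243.18032 ≈ -1.3389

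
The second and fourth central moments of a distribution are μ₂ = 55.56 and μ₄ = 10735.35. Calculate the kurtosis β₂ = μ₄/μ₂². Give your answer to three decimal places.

3.478

μ₂² = 55.56² = 3086.91360
μ₄/μ₂² = 10735.35 / 3086.91360 = 3.47770
β₂ ≈ 3.478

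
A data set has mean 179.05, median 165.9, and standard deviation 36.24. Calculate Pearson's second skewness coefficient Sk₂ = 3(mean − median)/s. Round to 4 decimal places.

Sk₂ = 3(179.05 − 165.9) / 36.24 = 3 × 13.1500 / 36.24
    = 39.4500 / 36.24 ≈ 1.0886

1.0886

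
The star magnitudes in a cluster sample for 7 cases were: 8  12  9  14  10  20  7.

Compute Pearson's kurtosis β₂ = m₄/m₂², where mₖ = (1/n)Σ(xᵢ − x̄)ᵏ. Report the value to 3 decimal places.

x̄ = 11.4286
Σ(xᵢ − x̄)² = 119.7143 ⇒ m₂ = 17.10204
Σ(xᵢ − x̄)⁴ = 6003.3528 ⇒ m₄ = 857.62182
m₂² = 292.47980
β₂ = m₄/m₂² = 857.62182 / 292.47980 ≈ 2.932

2.932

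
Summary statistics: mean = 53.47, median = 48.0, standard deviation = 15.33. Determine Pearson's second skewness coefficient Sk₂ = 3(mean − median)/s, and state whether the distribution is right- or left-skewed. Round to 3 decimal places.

Sk₂ = 3(53.47 − 48.0) / 15.33 = 3 × 5.4700 / 15.33
    = 16.4100 / 15.33 ≈ 1.070
Sk₂ > 0 ⇒ mean > median ⇒ right-skewed (positive skew).

1.070, right-skewed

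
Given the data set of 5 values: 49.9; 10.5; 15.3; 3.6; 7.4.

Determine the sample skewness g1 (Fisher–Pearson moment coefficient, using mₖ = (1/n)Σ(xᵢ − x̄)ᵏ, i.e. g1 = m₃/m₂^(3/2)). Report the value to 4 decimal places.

1.3086

x̄ = (49.9 + 10.5 + 15.3 + 3.6 + 7.4) / 5 = 17.3400
deviations (xᵢ − x̄): 32.5600, -6.8400, -2.0400, -13.7400, -9.9400
Σ(xᵢ − x̄)² = 1398.6920 ⇒ m₂ = 1398.6920/5 = 279.73840
Σ(xᵢ − x̄)³ = 30614.0486 ⇒ m₃ = 30614.0486/5 = 6122.80973
m₂^(3/2) = 279.73840^(1.5) = 4678.73157
g1 = m₃ / m₂^(3/2) = 6122.80973 / 4678.73157 ≈ 1.3086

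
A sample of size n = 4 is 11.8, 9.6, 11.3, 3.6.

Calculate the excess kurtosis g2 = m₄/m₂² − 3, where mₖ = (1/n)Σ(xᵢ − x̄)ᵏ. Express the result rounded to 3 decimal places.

x̄ = 9.0750
Σ(xᵢ − x̄)² = 42.6275 ⇒ m₂ = 10.65688
Σ(xᵢ − x̄)⁴ = 978.2627 ⇒ m₄ = 244.56566
m₂² = 113.56898
g2 = m₄/m₂² − 3 = 2.15345 − 3 ≈ -0.847

-0.847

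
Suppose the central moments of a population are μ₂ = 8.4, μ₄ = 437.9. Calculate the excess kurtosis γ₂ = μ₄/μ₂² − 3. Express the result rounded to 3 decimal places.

3.206

μ₂² = 8.4² = 70.56000
μ₄/μ₂² = 437.9 / 70.56000 = 6.20607
γ₂ = 6.20607 − 3 ≈ 3.206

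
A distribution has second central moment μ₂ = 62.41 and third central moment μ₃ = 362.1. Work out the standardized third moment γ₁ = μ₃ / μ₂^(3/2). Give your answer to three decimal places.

0.734

σ = √μ₂ = √62.41 = 7.90000
σ³ = μ₂^(3/2) = 493.03900
γ₁ = μ₃/σ³ = 362.1 / 493.03900 ≈ 0.734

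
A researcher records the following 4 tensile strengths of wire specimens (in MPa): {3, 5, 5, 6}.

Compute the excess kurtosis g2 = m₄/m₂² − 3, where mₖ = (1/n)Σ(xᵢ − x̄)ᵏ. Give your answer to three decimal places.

-0.903

x̄ = 4.7500
Σ(xᵢ − x̄)² = 4.7500 ⇒ m₂ = 1.18750
Σ(xᵢ − x̄)⁴ = 11.8281 ⇒ m₄ = 2.95703
m₂² = 1.41016
g2 = m₄/m₂² − 3 = 2.09695 − 3 ≈ -0.903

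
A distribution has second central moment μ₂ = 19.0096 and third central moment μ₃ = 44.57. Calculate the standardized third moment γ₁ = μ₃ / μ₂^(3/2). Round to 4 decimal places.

σ = √μ₂ = √19.0096 = 4.36000
σ³ = μ₂^(3/2) = 82.88186
γ₁ = μ₃/σ³ = 44.57 / 82.88186 ≈ 0.5378

0.5378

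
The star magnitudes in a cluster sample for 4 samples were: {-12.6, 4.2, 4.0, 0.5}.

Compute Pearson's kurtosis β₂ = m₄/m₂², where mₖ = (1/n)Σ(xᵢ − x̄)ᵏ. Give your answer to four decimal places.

2.1981

x̄ = -0.9750
Σ(xᵢ − x̄)² = 188.8475 ⇒ m₂ = 47.21188
Σ(xᵢ − x̄)⁴ = 19597.5172 ⇒ m₄ = 4899.37930
m₂² = 2228.96114
β₂ = m₄/m₂² = 4899.37930 / 2228.96114 ≈ 2.1981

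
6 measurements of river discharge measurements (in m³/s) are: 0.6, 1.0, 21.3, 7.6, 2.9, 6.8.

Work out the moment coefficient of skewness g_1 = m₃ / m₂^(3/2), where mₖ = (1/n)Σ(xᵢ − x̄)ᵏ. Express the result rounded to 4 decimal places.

x̄ = (0.6 + 1.0 + 21.3 + 7.6 + 2.9 + 6.8) / 6 = 6.7000
deviations (xᵢ − x̄): -6.1000, -5.7000, 14.6000, 0.9000, -3.8000, 0.1000
Σ(xᵢ − x̄)² = 298.1200 ⇒ m₂ = 298.1200/6 = 49.68667
Σ(xᵢ − x̄)³ = 2645.8200 ⇒ m₃ = 2645.8200/6 = 440.97000
m₂^(3/2) = 49.68667^(1.5) = 350.23520
g_1 = m₃ / m₂^(3/2) = 440.97000 / 350.23520 ≈ 1.2591

1.2591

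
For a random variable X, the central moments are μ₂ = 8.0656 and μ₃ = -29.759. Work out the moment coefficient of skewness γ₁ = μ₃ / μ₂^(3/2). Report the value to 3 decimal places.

-1.299

σ = √μ₂ = √8.0656 = 2.84000
σ³ = μ₂^(3/2) = 22.90630
γ₁ = μ₃/σ³ = -29.759 / 22.90630 ≈ -1.299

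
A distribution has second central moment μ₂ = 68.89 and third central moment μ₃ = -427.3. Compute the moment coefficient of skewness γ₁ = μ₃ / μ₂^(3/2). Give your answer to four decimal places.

-0.7473

σ = √μ₂ = √68.89 = 8.30000
σ³ = μ₂^(3/2) = 571.78700
γ₁ = μ₃/σ³ = -427.3 / 571.78700 ≈ -0.7473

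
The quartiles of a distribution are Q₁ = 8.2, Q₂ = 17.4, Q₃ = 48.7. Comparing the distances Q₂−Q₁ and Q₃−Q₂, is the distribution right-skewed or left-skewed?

Q₂ − Q₁ = 9.2;  Q₃ − Q₂ = 31.3
Q₃ − Q₂ > Q₂ − Q₁ ⇒ the upper half is more spread out ⇒ right-skewed.

right-skewed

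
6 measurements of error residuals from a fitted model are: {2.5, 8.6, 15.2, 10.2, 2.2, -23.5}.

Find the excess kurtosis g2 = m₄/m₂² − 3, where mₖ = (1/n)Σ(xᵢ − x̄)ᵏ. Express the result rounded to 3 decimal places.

x̄ = 2.5333
Σ(xᵢ − x̄)² = 933.8733 ⇒ m₂ = 155.64556
Σ(xᵢ − x̄)⁴ = 489875.8036 ⇒ m₄ = 81645.96726
m₂² = 24225.53896
g2 = m₄/m₂² − 3 = 3.37024 − 3 ≈ 0.370

0.370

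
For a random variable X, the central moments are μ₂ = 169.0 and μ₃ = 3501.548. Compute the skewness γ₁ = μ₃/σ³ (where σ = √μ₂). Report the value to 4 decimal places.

σ = √μ₂ = √169.0 = 13.00000
σ³ = μ₂^(3/2) = 2197.00000
γ₁ = μ₃/σ³ = 3501.548 / 2197.00000 ≈ 1.5938

1.5938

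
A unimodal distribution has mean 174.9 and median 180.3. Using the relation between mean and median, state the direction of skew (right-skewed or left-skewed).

mean − median = 174.9 − 180.3 = -5.4
mean < median ⇒ the longer tail is on the left ⇒ left-skewed (negatively skewed).

left-skewed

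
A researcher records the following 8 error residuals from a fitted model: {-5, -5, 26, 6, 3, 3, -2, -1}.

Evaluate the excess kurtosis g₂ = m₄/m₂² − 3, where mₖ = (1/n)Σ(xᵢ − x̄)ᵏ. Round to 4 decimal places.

x̄ = 3.1250
Σ(xᵢ − x̄)² = 706.8750 ⇒ m₂ = 88.35938
Σ(xᵢ − x̄)⁴ = 283570.7754 ⇒ m₄ = 35446.34692
m₂² = 7807.37915
g₂ = m₄/m₂² − 3 = 4.54011 − 3 ≈ 1.5401

1.5401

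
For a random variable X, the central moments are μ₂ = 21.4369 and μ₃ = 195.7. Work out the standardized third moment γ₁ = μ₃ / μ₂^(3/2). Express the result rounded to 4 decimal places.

1.9717

σ = √μ₂ = √21.4369 = 4.63000
σ³ = μ₂^(3/2) = 99.25285
γ₁ = μ₃/σ³ = 195.7 / 99.25285 ≈ 1.9717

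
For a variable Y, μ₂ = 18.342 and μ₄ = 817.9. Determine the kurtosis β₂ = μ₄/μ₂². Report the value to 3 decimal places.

μ₂² = 18.342² = 336.42896
μ₄/μ₂² = 817.9 / 336.42896 = 2.43112
β₂ ≈ 2.431

2.431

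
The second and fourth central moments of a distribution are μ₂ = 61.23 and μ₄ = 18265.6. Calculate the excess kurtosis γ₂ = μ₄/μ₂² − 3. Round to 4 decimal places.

1.8720

μ₂² = 61.23² = 3749.11290
μ₄/μ₂² = 18265.6 / 3749.11290 = 4.87198
γ₂ = 4.87198 − 3 ≈ 1.8720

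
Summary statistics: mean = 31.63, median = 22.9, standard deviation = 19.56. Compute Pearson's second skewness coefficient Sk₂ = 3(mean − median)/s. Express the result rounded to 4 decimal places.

Sk₂ = 3(31.63 − 22.9) / 19.56 = 3 × 8.7300 / 19.56
    = 26.1900 / 19.56 ≈ 1.3390

1.3390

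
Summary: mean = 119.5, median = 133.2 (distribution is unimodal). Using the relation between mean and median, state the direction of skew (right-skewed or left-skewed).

left-skewed

mean − median = 119.5 − 133.2 = -13.7
mean < median ⇒ the longer tail is on the left ⇒ left-skewed (negatively skewed).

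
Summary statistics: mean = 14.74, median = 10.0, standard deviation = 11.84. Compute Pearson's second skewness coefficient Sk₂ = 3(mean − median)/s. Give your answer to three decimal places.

Sk₂ = 3(14.74 − 10.0) / 11.84 = 3 × 4.7400 / 11.84
    = 14.2200 / 11.84 ≈ 1.201

1.201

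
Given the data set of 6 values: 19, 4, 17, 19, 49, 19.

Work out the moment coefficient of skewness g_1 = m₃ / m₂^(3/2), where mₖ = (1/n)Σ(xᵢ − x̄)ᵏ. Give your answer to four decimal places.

1.0999

x̄ = (19 + 4 + 17 + 19 + 49 + 19) / 6 = 21.1667
deviations (xᵢ − x̄): -2.1667, -17.1667, -4.1667, -2.1667, 27.8333, -2.1667
Σ(xᵢ − x̄)² = 1100.8333 ⇒ m₂ = 1100.8333/6 = 183.47222
Σ(xᵢ − x̄)³ = 16400.5556 ⇒ m₃ = 16400.5556/6 = 2733.42593
m₂^(3/2) = 183.47222^(1.5) = 2485.16645
g_1 = m₃ / m₂^(3/2) = 2733.42593 / 2485.16645 ≈ 1.0999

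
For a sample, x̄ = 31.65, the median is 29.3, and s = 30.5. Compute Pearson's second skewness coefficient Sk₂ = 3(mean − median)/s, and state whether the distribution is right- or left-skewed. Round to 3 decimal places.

Sk₂ = 3(31.65 − 29.3) / 30.5 = 3 × 2.3500 / 30.5
    = 7.0500 / 30.5 ≈ 0.231
Sk₂ > 0 ⇒ mean > median ⇒ right-skewed (positive skew).

0.231, right-skewed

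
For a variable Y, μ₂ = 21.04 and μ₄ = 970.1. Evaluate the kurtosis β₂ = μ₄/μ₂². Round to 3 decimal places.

2.191

μ₂² = 21.04² = 442.68160
μ₄/μ₂² = 970.1 / 442.68160 = 2.19142
β₂ ≈ 2.191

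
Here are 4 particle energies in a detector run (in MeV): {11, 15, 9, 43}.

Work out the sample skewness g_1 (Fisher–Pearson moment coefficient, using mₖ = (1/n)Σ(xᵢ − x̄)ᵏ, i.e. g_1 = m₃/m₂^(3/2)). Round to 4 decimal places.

1.0716

x̄ = (11 + 15 + 9 + 43) / 4 = 19.5000
deviations (xᵢ − x̄): -8.5000, -4.5000, -10.5000, 23.5000
Σ(xᵢ − x̄)² = 755.0000 ⇒ m₂ = 755.0000/4 = 188.75000
Σ(xᵢ − x̄)³ = 11115.0000 ⇒ m₃ = 11115.0000/4 = 2778.75000
m₂^(3/2) = 188.75000^(1.5) = 2593.16673
g_1 = m₃ / m₂^(3/2) = 2778.75000 / 2593.16673 ≈ 1.0716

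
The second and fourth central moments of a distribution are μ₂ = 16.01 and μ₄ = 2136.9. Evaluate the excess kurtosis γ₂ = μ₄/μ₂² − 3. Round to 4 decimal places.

5.3368

μ₂² = 16.01² = 256.32010
μ₄/μ₂² = 2136.9 / 256.32010 = 8.33684
γ₂ = 8.33684 − 3 ≈ 5.3368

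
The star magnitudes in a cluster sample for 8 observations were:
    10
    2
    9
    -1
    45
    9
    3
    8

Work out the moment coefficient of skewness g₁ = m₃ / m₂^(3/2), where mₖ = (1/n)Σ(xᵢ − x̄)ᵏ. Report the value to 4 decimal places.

1.9197

x̄ = (10 + 2 + 9 - 1 + 45 + 9 + 3 + 8) / 8 = 10.6250
deviations (xᵢ − x̄): -0.6250, -8.6250, -1.6250, -11.6250, 34.3750, -1.6250, -7.6250, -2.6250
Σ(xᵢ − x̄)² = 1461.8750 ⇒ m₂ = 1461.8750/8 = 182.73438
Σ(xᵢ − x̄)³ = 37936.0313 ⇒ m₃ = 37936.0313/8 = 4742.00391
m₂^(3/2) = 182.73438^(1.5) = 2470.19011
g₁ = m₃ / m₂^(3/2) = 4742.00391 / 2470.19011 ≈ 1.9197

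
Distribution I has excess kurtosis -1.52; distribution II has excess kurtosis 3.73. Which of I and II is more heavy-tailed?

II

Higher excess kurtosis ⇒ heavier tails relative to the normal distribution.
-1.52 vs 3.73: the larger is 3.73, so II has heavier tails. (II is leptokurtic — heavier-than-normal tails; the other is platykurtic.)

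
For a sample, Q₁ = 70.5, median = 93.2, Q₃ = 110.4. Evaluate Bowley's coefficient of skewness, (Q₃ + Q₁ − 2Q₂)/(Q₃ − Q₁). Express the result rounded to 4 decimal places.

-0.1378

numerator: Q₃ + Q₁ − 2Q₂ = 110.4 + 70.5 − 2×93.2 = -5.5000
denominator: Q₃ − Q₁ = 110.4 − 70.5 = 39.9000
Bowley skewness = -5.5000 / 39.9000 ≈ -0.1378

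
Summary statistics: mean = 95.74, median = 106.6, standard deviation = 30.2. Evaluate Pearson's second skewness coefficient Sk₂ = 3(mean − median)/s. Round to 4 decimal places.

-1.0788

Sk₂ = 3(95.74 − 106.6) / 30.2 = 3 × -10.8600 / 30.2
    = -32.5800 / 30.2 ≈ -1.0788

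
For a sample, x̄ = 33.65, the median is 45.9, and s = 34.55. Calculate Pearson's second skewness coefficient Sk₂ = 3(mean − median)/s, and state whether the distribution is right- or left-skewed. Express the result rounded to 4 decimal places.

-1.0637, left-skewed

Sk₂ = 3(33.65 − 45.9) / 34.55 = 3 × -12.2500 / 34.55
    = -36.7500 / 34.55 ≈ -1.0637
Sk₂ < 0 ⇒ mean < median ⇒ left-skewed (negative skew).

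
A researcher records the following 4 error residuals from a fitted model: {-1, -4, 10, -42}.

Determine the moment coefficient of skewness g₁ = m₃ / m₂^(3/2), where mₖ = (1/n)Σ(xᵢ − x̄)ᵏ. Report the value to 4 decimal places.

-0.9041

x̄ = (-1 - 4 + 10 - 42) / 4 = -9.2500
deviations (xᵢ − x̄): 8.2500, 5.2500, 19.2500, -32.7500
Σ(xᵢ − x̄)² = 1538.7500 ⇒ m₂ = 1538.7500/4 = 384.68750
Σ(xᵢ − x̄)³ = -27286.8750 ⇒ m₃ = -27286.8750/4 = -6821.71875
m₂^(3/2) = 384.68750^(1.5) = 7545.04982
g₁ = m₃ / m₂^(3/2) = -6821.71875 / 7545.04982 ≈ -0.9041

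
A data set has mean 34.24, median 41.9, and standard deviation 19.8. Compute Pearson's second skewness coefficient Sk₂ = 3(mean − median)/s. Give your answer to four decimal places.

-1.1606

Sk₂ = 3(34.24 − 41.9) / 19.8 = 3 × -7.6600 / 19.8
    = -22.9800 / 19.8 ≈ -1.1606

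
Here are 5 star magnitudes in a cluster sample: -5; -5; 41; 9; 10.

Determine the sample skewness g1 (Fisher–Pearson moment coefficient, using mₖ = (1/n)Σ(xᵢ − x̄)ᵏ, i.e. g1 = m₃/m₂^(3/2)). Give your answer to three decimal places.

0.971

x̄ = (-5 - 5 + 41 + 9 + 10) / 5 = 10.0000
deviations (xᵢ − x̄): -15.0000, -15.0000, 31.0000, -1.0000, 0.0000
Σ(xᵢ − x̄)² = 1412.0000 ⇒ m₂ = 1412.0000/5 = 282.40000
Σ(xᵢ − x̄)³ = 23040.0000 ⇒ m₃ = 23040.0000/5 = 4608.00000
m₂^(3/2) = 282.40000^(1.5) = 4745.66457
g1 = m₃ / m₂^(3/2) = 4608.00000 / 4745.66457 ≈ 0.971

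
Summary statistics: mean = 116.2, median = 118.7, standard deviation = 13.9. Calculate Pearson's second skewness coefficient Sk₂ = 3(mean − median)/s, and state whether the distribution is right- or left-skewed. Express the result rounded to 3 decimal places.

-0.540, left-skewed

Sk₂ = 3(116.2 − 118.7) / 13.9 = 3 × -2.5000 / 13.9
    = -7.5000 / 13.9 ≈ -0.540
Sk₂ < 0 ⇒ mean < median ⇒ left-skewed (negative skew).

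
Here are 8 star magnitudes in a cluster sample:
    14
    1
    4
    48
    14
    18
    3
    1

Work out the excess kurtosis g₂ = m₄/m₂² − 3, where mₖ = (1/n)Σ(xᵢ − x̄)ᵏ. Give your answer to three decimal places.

1.264

x̄ = 12.8750
Σ(xᵢ − x̄)² = 1720.8750 ⇒ m₂ = 215.10938
Σ(xᵢ − x̄)⁴ = 1578354.8379 ⇒ m₄ = 197294.35474
m₂² = 46272.04321
g₂ = m₄/m₂² − 3 = 4.26379 − 3 ≈ 1.264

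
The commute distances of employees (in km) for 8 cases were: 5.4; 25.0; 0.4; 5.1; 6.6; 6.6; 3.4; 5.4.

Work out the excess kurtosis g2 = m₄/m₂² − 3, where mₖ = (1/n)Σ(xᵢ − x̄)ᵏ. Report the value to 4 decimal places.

x̄ = 7.2375
Σ(xᵢ − x̄)² = 389.1188 ⇒ m₂ = 48.63984
Σ(xᵢ − x̄)⁴ = 101990.8589 ⇒ m₄ = 12748.85736
m₂² = 2365.83440
g2 = m₄/m₂² − 3 = 5.38874 − 3 ≈ 2.3887

2.3887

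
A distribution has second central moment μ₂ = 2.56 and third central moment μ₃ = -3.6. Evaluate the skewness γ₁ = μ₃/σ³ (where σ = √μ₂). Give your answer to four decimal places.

-0.8789

σ = √μ₂ = √2.56 = 1.60000
σ³ = μ₂^(3/2) = 4.09600
γ₁ = μ₃/σ³ = -3.6 / 4.09600 ≈ -0.8789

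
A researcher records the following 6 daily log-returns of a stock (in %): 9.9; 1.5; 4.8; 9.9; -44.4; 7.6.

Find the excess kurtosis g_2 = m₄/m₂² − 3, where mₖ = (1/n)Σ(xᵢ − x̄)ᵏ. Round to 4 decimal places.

x̄ = -1.7833
Σ(xᵢ − x̄)² = 2231.3483 ⇒ m₂ = 371.89139
Σ(xᵢ − x̄)⁴ = 3345522.3115 ⇒ m₄ = 557587.05192
m₂² = 138303.20513
g_2 = m₄/m₂² − 3 = 4.03163 − 3 ≈ 1.0316

1.0316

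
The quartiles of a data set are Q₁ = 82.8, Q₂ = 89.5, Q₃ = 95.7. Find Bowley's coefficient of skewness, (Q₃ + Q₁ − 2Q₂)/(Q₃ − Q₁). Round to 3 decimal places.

-0.039

numerator: Q₃ + Q₁ − 2Q₂ = 95.7 + 82.8 − 2×89.5 = -0.5000
denominator: Q₃ − Q₁ = 95.7 − 82.8 = 12.9000
Bowley skewness = -0.5000 / 12.9000 ≈ -0.039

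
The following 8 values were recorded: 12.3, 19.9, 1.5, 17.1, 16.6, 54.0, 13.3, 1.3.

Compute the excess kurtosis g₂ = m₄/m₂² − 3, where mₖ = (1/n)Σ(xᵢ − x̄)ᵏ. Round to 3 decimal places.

1.417

x̄ = 17.0000
Σ(xᵢ − x̄)² = 1900.1000 ⇒ m₂ = 237.51250
Σ(xᵢ − x̄)⁴ = 1993384.5206 ⇒ m₄ = 249173.06508
m₂² = 56412.18766
g₂ = m₄/m₂² − 3 = 4.41701 − 3 ≈ 1.417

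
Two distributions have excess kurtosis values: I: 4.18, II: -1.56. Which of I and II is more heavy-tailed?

I

Higher excess kurtosis ⇒ heavier tails relative to the normal distribution.
4.18 vs -1.56: the larger is 4.18, so I has heavier tails. (I is leptokurtic — heavier-than-normal tails; the other is platykurtic.)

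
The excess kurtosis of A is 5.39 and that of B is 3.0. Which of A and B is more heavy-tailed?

A

Higher excess kurtosis ⇒ heavier tails relative to the normal distribution.
5.39 vs 3.0: the larger is 5.39, so A has heavier tails.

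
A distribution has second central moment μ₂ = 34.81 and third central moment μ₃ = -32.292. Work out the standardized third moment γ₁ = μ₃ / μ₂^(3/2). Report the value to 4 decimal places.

-0.1572

σ = √μ₂ = √34.81 = 5.90000
σ³ = μ₂^(3/2) = 205.37900
γ₁ = μ₃/σ³ = -32.292 / 205.37900 ≈ -0.1572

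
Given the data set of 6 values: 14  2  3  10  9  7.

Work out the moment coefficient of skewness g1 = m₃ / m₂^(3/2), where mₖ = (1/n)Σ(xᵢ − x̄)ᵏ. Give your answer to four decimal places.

x̄ = (14 + 2 + 3 + 10 + 9 + 7) / 6 = 7.5000
deviations (xᵢ − x̄): 6.5000, -5.5000, -4.5000, 2.5000, 1.5000, -0.5000
Σ(xᵢ − x̄)² = 101.5000 ⇒ m₂ = 101.5000/6 = 16.91667
Σ(xᵢ − x̄)³ = 36.0000 ⇒ m₃ = 36.0000/6 = 6.00000
m₂^(3/2) = 16.91667^(1.5) = 69.57804
g1 = m₃ / m₂^(3/2) = 6.00000 / 69.57804 ≈ 0.0862

0.0862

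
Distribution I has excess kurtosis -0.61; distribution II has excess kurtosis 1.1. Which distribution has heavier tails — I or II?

Higher excess kurtosis ⇒ heavier tails relative to the normal distribution.
-0.61 vs 1.1: the larger is 1.1, so II has heavier tails. (II is leptokurtic — heavier-than-normal tails; the other is platykurtic.)

II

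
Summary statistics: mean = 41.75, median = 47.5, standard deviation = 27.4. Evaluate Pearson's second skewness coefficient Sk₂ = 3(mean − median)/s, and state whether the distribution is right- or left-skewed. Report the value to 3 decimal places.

-0.630, left-skewed

Sk₂ = 3(41.75 − 47.5) / 27.4 = 3 × -5.7500 / 27.4
    = -17.2500 / 27.4 ≈ -0.630
Sk₂ < 0 ⇒ mean < median ⇒ left-skewed (negative skew).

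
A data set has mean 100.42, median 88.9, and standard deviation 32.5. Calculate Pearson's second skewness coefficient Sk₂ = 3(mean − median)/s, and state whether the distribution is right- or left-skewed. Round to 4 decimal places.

Sk₂ = 3(100.42 − 88.9) / 32.5 = 3 × 11.5200 / 32.5
    = 34.5600 / 32.5 ≈ 1.0634
Sk₂ > 0 ⇒ mean > median ⇒ right-skewed (positive skew).

1.0634, right-skewed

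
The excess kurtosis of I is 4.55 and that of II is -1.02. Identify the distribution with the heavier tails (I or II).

I

Higher excess kurtosis ⇒ heavier tails relative to the normal distribution.
4.55 vs -1.02: the larger is 4.55, so I has heavier tails. (I is leptokurtic — heavier-than-normal tails; the other is platykurtic.)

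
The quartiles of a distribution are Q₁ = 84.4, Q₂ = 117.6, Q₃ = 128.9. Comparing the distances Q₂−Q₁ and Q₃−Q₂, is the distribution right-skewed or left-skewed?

Q₂ − Q₁ = 33.2;  Q₃ − Q₂ = 11.3
Q₂ − Q₁ > Q₃ − Q₂ ⇒ the lower half is more spread out ⇒ left-skewed.

left-skewed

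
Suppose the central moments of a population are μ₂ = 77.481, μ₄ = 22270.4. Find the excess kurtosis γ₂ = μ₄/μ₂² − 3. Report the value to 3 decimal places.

μ₂² = 77.481² = 6003.30536
μ₄/μ₂² = 22270.4 / 6003.30536 = 3.70969
γ₂ = 3.70969 − 3 ≈ 0.710

0.710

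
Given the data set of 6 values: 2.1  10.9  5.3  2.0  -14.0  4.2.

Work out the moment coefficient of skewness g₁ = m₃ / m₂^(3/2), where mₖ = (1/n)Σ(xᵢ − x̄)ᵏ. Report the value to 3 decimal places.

-1.150

x̄ = (2.1 + 10.9 + 5.3 + 2.0 - 14.0 + 4.2) / 6 = 1.7500
deviations (xᵢ − x̄): 0.3500, 9.1500, 3.5500, 0.2500, -15.7500, 2.4500
Σ(xᵢ − x̄)² = 350.5750 ⇒ m₂ = 350.5750/6 = 58.42917
Σ(xᵢ − x̄)³ = -3081.4200 ⇒ m₃ = -3081.4200/6 = -513.57000
m₂^(3/2) = 58.42917^(1.5) = 446.62655
g₁ = m₃ / m₂^(3/2) = -513.57000 / 446.62655 ≈ -1.150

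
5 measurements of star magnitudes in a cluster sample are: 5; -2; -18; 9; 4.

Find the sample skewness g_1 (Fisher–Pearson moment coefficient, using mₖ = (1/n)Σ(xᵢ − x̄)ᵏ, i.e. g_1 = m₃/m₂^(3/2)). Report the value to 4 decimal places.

-1.0293

x̄ = (5 - 2 - 18 + 9 + 4) / 5 = -0.4000
deviations (xᵢ − x̄): 5.4000, -1.6000, -17.6000, 9.4000, 4.4000
Σ(xᵢ − x̄)² = 449.2000 ⇒ m₂ = 449.2000/5 = 89.84000
Σ(xᵢ − x̄)³ = -4382.6400 ⇒ m₃ = -4382.6400/5 = -876.52800
m₂^(3/2) = 89.84000^(1.5) = 851.53914
g_1 = m₃ / m₂^(3/2) = -876.52800 / 851.53914 ≈ -1.0293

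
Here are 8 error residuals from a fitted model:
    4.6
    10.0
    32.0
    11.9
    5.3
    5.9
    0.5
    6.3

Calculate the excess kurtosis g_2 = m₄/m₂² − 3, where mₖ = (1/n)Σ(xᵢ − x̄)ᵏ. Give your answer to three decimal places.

x̄ = 9.5625
Σ(xᵢ − x̄)² = 658.0788 ⇒ m₂ = 82.25984
Σ(xᵢ − x̄)⁴ = 261458.0923 ⇒ m₄ = 32682.26154
m₂² = 6766.68189
g_2 = m₄/m₂² − 3 = 4.82988 − 3 ≈ 1.830

1.830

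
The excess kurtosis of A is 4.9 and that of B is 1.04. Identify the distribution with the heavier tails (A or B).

Higher excess kurtosis ⇒ heavier tails relative to the normal distribution.
4.9 vs 1.04: the larger is 4.9, so A has heavier tails.

A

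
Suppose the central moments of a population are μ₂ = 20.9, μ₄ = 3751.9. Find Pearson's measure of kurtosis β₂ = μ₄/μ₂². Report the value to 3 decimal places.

8.589

μ₂² = 20.9² = 436.81000
μ₄/μ₂² = 3751.9 / 436.81000 = 8.58932
β₂ ≈ 8.589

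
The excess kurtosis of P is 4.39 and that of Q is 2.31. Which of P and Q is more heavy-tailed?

P

Higher excess kurtosis ⇒ heavier tails relative to the normal distribution.
4.39 vs 2.31: the larger is 4.39, so P has heavier tails.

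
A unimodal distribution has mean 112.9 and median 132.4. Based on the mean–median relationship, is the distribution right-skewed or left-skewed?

mean − median = 112.9 − 132.4 = -19.5
mean < median ⇒ the longer tail is on the left ⇒ left-skewed (negatively skewed).

left-skewed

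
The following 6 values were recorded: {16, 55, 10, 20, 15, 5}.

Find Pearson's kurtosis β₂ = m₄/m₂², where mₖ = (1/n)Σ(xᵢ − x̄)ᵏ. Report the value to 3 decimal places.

x̄ = 20.1667
Σ(xᵢ − x̄)² = 1590.8333 ⇒ m₂ = 265.13889
Σ(xᵢ − x̄)⁴ = 1536855.4861 ⇒ m₄ = 256142.58102
m₂² = 70298.63040
β₂ = m₄/m₂² = 256142.58102 / 70298.63040 ≈ 3.644

3.644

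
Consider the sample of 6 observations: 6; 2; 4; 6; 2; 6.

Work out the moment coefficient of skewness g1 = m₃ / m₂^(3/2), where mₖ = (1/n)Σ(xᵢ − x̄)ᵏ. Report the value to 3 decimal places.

-0.333

x̄ = (6 + 2 + 4 + 6 + 2 + 6) / 6 = 4.3333
deviations (xᵢ − x̄): 1.6667, -2.3333, -0.3333, 1.6667, -2.3333, 1.6667
Σ(xᵢ − x̄)² = 19.3333 ⇒ m₂ = 19.3333/6 = 3.22222
Σ(xᵢ − x̄)³ = -11.5556 ⇒ m₃ = -11.5556/6 = -1.92593
m₂^(3/2) = 3.22222^(1.5) = 5.78407
g1 = m₃ / m₂^(3/2) = -1.92593 / 5.78407 ≈ -0.333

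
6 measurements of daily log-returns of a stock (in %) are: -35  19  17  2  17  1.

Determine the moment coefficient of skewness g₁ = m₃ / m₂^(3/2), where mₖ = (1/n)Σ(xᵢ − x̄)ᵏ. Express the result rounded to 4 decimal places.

x̄ = (-35 + 19 + 17 + 2 + 17 + 1) / 6 = 3.5000
deviations (xᵢ − x̄): -38.5000, 15.5000, 13.5000, -1.5000, 13.5000, -2.5000
Σ(xᵢ − x̄)² = 2095.5000 ⇒ m₂ = 2095.5000/6 = 349.25000
Σ(xᵢ − x̄)³ = -48441.0000 ⇒ m₃ = -48441.0000/6 = -8073.50000
m₂^(3/2) = 349.25000^(1.5) = 6526.86488
g₁ = m₃ / m₂^(3/2) = -8073.50000 / 6526.86488 ≈ -1.2370

-1.2370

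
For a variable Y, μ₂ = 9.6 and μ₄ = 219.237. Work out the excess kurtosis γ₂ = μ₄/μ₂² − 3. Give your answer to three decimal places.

-0.621

μ₂² = 9.6² = 92.16000
μ₄/μ₂² = 219.237 / 92.16000 = 2.37887
γ₂ = 2.37887 − 3 ≈ -0.621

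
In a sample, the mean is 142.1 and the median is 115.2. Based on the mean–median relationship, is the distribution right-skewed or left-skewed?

right-skewed

mean − median = 142.1 − 115.2 = 26.9
mean > median ⇒ the longer tail is on the right ⇒ right-skewed (positively skewed).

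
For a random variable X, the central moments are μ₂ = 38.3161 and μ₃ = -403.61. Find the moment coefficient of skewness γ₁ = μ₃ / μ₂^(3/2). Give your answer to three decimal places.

-1.702

σ = √μ₂ = √38.3161 = 6.19000
σ³ = μ₂^(3/2) = 237.17666
γ₁ = μ₃/σ³ = -403.61 / 237.17666 ≈ -1.702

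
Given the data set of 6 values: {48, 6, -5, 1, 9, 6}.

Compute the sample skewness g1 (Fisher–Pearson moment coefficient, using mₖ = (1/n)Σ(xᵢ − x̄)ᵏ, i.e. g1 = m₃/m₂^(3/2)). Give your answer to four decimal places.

x̄ = (48 + 6 - 5 + 1 + 9 + 6) / 6 = 10.8333
deviations (xᵢ − x̄): 37.1667, -4.8333, -15.8333, -9.8333, -1.8333, -4.8333
Σ(xᵢ − x̄)² = 1778.8333 ⇒ m₂ = 1778.8333/6 = 296.47222
Σ(xᵢ − x̄)³ = 46188.4444 ⇒ m₃ = 46188.4444/6 = 7698.07407
m₂^(3/2) = 296.47222^(1.5) = 5104.76804
g1 = m₃ / m₂^(3/2) = 7698.07407 / 5104.76804 ≈ 1.5080

1.5080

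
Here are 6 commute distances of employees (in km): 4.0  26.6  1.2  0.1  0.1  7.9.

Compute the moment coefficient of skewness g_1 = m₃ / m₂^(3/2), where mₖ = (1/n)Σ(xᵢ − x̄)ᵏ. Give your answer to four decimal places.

1.4783

x̄ = (4.0 + 26.6 + 1.2 + 0.1 + 0.1 + 7.9) / 6 = 6.6500
deviations (xᵢ − x̄): -2.6500, 19.9500, -5.4500, -6.5500, -6.5500, 1.2500
Σ(xᵢ − x̄)² = 522.0950 ⇒ m₂ = 522.0950/6 = 87.01583
Σ(xᵢ − x̄)³ = 7199.5920 ⇒ m₃ = 7199.5920/6 = 1199.93200
m₂^(3/2) = 87.01583^(1.5) = 811.70351
g_1 = m₃ / m₂^(3/2) = 1199.93200 / 811.70351 ≈ 1.4783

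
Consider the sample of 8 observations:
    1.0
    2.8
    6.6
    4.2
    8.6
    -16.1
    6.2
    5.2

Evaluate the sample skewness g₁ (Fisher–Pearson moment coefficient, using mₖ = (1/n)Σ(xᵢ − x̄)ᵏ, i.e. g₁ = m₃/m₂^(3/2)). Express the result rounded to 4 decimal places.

-1.8752

x̄ = (1.0 + 2.8 + 6.6 + 4.2 + 8.6 - 16.1 + 6.2 + 5.2) / 8 = 2.3125
deviations (xᵢ − x̄): -1.3125, 0.4875, 4.2875, 1.8875, 6.2875, -18.4125, 3.8875, 2.8875
Σ(xᵢ − x̄)² = 425.9088 ⇒ m₂ = 425.9088/8 = 53.23859
Σ(xᵢ − x̄)³ = -5827.4266 ⇒ m₃ = -5827.4266/8 = -728.42832
m₂^(3/2) = 53.23859^(1.5) = 388.45424
g₁ = m₃ / m₂^(3/2) = -728.42832 / 388.45424 ≈ -1.8752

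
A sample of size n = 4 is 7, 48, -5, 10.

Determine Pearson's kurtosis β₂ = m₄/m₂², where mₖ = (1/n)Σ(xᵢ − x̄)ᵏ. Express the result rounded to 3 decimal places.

x̄ = 15.0000
Σ(xᵢ − x̄)² = 1578.0000 ⇒ m₂ = 394.50000
Σ(xᵢ − x̄)⁴ = 1350642.0000 ⇒ m₄ = 337660.50000
m₂² = 155630.25000
β₂ = m₄/m₂² = 337660.50000 / 155630.25000 ≈ 2.170

2.170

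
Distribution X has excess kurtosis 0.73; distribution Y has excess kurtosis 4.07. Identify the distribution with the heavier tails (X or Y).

Higher excess kurtosis ⇒ heavier tails relative to the normal distribution.
0.73 vs 4.07: the larger is 4.07, so Y has heavier tails.

Y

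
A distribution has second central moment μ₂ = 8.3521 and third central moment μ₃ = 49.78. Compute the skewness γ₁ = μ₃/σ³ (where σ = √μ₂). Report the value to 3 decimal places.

σ = √μ₂ = √8.3521 = 2.89000
σ³ = μ₂^(3/2) = 24.13757
γ₁ = μ₃/σ³ = 49.78 / 24.13757 ≈ 2.062

2.062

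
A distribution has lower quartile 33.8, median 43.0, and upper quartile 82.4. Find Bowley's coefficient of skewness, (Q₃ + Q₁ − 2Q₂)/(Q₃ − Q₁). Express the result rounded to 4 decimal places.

numerator: Q₃ + Q₁ − 2Q₂ = 82.4 + 33.8 − 2×43.0 = 30.2000
denominator: Q₃ − Q₁ = 82.4 − 33.8 = 48.6000
Bowley skewness = 30.2000 / 48.6000 ≈ 0.6214

0.6214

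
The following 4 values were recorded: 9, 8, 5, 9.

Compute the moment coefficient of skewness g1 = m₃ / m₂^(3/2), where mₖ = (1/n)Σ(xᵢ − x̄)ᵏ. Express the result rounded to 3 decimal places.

x̄ = (9 + 8 + 5 + 9) / 4 = 7.7500
deviations (xᵢ − x̄): 1.2500, 0.2500, -2.7500, 1.2500
Σ(xᵢ − x̄)² = 10.7500 ⇒ m₂ = 10.7500/4 = 2.68750
Σ(xᵢ − x̄)³ = -16.8750 ⇒ m₃ = -16.8750/4 = -4.21875
m₂^(3/2) = 2.68750^(1.5) = 4.40578
g1 = m₃ / m₂^(3/2) = -4.21875 / 4.40578 ≈ -0.958

-0.958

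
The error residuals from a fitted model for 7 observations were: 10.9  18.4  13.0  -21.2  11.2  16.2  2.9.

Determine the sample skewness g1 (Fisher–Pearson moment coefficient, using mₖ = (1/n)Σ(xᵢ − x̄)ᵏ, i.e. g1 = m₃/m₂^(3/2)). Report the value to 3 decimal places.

-1.535

x̄ = (10.9 + 18.4 + 13.0 - 21.2 + 11.2 + 16.2 + 2.9) / 7 = 7.3429
deviations (xᵢ − x̄): 3.5571, 11.0571, 5.6571, -28.5429, 3.8571, 8.8571, -4.4429
Σ(xᵢ − x̄)² = 1094.6771 ⇒ m₂ = 1094.6771/7 = 156.38245
Σ(xᵢ − x̄)³ = -21011.2858 ⇒ m₃ = -21011.2858/7 = -3001.61225
m₂^(3/2) = 156.38245^(1.5) = 1955.60894
g1 = m₃ / m₂^(3/2) = -3001.61225 / 1955.60894 ≈ -1.535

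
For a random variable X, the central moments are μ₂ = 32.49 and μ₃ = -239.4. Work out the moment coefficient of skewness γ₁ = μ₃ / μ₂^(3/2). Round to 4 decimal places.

σ = √μ₂ = √32.49 = 5.70000
σ³ = μ₂^(3/2) = 185.19300
γ₁ = μ₃/σ³ = -239.4 / 185.19300 ≈ -1.2927

-1.2927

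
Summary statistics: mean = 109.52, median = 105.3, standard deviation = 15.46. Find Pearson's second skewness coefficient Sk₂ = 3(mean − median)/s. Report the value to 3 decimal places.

0.819

Sk₂ = 3(109.52 − 105.3) / 15.46 = 3 × 4.2200 / 15.46
    = 12.6600 / 15.46 ≈ 0.819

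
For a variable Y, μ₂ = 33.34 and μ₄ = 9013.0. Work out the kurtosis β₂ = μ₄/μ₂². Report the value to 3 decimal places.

8.108

μ₂² = 33.34² = 1111.55560
μ₄/μ₂² = 9013.0 / 1111.55560 = 8.10846
β₂ ≈ 8.108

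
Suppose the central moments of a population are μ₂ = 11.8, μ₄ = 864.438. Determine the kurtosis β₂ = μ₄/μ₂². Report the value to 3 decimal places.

6.208

μ₂² = 11.8² = 139.24000
μ₄/μ₂² = 864.438 / 139.24000 = 6.20826
β₂ ≈ 6.208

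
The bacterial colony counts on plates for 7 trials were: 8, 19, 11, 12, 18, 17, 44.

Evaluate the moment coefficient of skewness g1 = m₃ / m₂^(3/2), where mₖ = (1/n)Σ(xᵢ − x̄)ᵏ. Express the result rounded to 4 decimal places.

1.5593

x̄ = (8 + 19 + 11 + 12 + 18 + 17 + 44) / 7 = 18.4286
deviations (xᵢ − x̄): -10.4286, 0.5714, -7.4286, -6.4286, -0.4286, -1.4286, 25.5714
Σ(xᵢ − x̄)² = 861.7143 ⇒ m₂ = 861.7143/7 = 123.10204
Σ(xᵢ − x̄)³ = 14908.5306 ⇒ m₃ = 14908.5306/7 = 2129.79009
m₂^(3/2) = 123.10204^(1.5) = 1365.83387
g1 = m₃ / m₂^(3/2) = 2129.79009 / 1365.83387 ≈ 1.5593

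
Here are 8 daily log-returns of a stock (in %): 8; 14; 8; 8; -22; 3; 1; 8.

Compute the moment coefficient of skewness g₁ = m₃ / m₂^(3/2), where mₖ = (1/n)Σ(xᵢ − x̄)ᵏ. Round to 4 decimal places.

x̄ = (8 + 14 + 8 + 8 - 22 + 3 + 1 + 8) / 8 = 3.5000
deviations (xᵢ − x̄): 4.5000, 10.5000, 4.5000, 4.5000, -25.5000, -0.5000, -2.5000, 4.5000
Σ(xᵢ − x̄)² = 848.0000 ⇒ m₂ = 848.0000/8 = 106.00000
Σ(xᵢ − x̄)³ = -15075.0000 ⇒ m₃ = -15075.0000/8 = -1884.37500
m₂^(3/2) = 106.00000^(1.5) = 1091.33679
g₁ = m₃ / m₂^(3/2) = -1884.37500 / 1091.33679 ≈ -1.7267

-1.7267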